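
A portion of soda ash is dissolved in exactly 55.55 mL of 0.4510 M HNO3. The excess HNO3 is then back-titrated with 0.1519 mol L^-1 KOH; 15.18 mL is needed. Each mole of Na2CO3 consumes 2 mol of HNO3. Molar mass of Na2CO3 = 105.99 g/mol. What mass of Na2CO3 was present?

1.21 g

Total n(HNO3) added = 0.4510 x 0.05555 = 0.02505 mol.
n(KOH) used = 0.1519 x 0.01518 = 0.002306 mol, which equals the excess n(HNO3).
So n(HNO3) consumed by the sample = 0.02505 - 0.002306 = 0.02275 mol.
n(Na2CO3) = 0.02275 / 2 = 0.01137 mol.
mass = 0.01137 mol x 105.99 g/mol = 1.21 g.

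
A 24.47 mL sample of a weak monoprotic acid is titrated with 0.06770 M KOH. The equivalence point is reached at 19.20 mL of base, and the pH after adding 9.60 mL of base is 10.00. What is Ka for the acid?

9.60 mL is half of the equivalence volume, so this is the half-equivalence point where [HA] = [A^-].
At half-equivalence pH = pKa, so pKa = 10.00.
Ka = 10^(-10.00) = 1.0 x 10^-10.

1.0 x 10^-10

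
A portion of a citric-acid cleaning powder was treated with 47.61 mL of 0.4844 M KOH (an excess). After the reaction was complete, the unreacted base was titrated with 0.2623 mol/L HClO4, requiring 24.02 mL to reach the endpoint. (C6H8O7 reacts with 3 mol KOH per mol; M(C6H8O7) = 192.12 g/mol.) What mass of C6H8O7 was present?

1.07 g

Total n(KOH) added = 0.4844 x 0.04761 = 0.02306 mol.
n(HClO4) used = 0.2623 x 0.02402 = 0.006300 mol, which equals the excess n(KOH).
So n(KOH) consumed by the sample = 0.02306 - 0.006300 = 0.01676 mol.
n(C6H8O7) = 0.01676 / 3 = 0.005587 mol.
mass = 0.005587 mol x 192.12 g/mol = 1.07 g.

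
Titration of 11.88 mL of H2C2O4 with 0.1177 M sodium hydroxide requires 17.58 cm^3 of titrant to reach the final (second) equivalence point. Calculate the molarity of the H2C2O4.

n(NaOH) = 0.1177 x 0.01758 = 0.002069 mol.
At the final (second) equivalence point, 2 mol OH^- react per mol H2C2O4, so n(H2C2O4) = 0.002069 / 2 = 0.001035 mol.
[H2C2O4] = 0.001035 / 0.01188 L = 0.0871 M.

0.0871 M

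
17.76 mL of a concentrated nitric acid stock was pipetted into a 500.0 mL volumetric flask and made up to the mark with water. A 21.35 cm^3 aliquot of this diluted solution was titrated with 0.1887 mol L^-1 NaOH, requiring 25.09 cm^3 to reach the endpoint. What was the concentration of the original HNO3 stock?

n(NaOH) = 0.1887 x 0.02509 = 0.004734 mol.
n(HNO3) in the aliquot = 0.004734 mol.
[diluted HNO3] = 0.004734 / 0.02135 = 0.2218 M.
Dilution factor = 500.0/17.76 = 28.15, so [stock] = 0.2218 x 28.15 = 6.24 M.

6.24 M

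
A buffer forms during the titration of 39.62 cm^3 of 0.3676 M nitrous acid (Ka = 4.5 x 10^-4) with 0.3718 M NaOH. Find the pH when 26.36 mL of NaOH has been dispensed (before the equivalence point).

3.66

Initial n(HNO2) = 0.3676 x 0.03962 = 0.01456 mol.
n(NaOH) added = 0.3718 x 0.02636 = 0.009801 mol, converting that many moles of HNO2 to NO2-.
Remaining n(HNO2) = 0.004764 mol; n(NO2-) = 0.009801 mol.
By Henderson-Hasselbalch, pH = pKa + log([A^-]/[HA]) = 3.35 + log(0.009801/0.004764) = 3.35 + (+0.31) = 3.66.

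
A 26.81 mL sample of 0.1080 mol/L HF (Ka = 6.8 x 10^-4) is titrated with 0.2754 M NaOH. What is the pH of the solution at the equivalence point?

8.03

n(HF) = 0.1080 x 0.02681 = 0.002895 mol; V(NaOH) at equivalence = 0.002895/0.2754 = 0.01051 L.
At equivalence all the acid is converted to F-; total volume = 0.02681 + 0.01051 = 0.03732 L, so [F-] = 0.002895/0.03732 = 0.07758 M.
Kb = Kw/Ka = 1.0e-14 / 6.8 x 10^-4 = 1.47e-11.
[OH^-] = sqrt(Kb x [F-]) = sqrt(1.47e-11 x 0.07758) = 1.07e-6 M.
pOH = 5.97, so pH = 14.00 - 5.97 = 8.03.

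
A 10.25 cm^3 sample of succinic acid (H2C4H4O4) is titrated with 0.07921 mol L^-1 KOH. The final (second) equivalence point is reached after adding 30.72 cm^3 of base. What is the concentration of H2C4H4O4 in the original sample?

0.119 M

n(KOH) = 0.07921 x 0.03072 = 0.002433 mol.
At the final (second) equivalence point, 2 mol OH^- react per mol H2C4H4O4, so n(H2C4H4O4) = 0.002433 / 2 = 0.001217 mol.
[H2C4H4O4] = 0.001217 / 0.01025 L = 0.119 M.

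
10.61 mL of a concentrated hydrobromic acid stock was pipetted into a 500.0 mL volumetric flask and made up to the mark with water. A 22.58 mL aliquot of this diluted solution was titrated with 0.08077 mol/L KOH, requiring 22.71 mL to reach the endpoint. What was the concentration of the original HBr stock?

3.83 M

n(KOH) = 0.08077 x 0.02271 = 0.001834 mol.
n(HBr) in the aliquot = 0.001834 mol.
[diluted HBr] = 0.001834 / 0.02258 = 0.08124 M.
Dilution factor = 500.0/10.61 = 47.13, so [stock] = 0.08124 x 47.13 = 3.83 M.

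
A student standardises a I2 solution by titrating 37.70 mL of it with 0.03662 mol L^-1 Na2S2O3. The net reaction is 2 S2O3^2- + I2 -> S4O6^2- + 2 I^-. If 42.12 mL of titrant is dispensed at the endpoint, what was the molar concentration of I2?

0.0205 M

n(Na2S2O3) = 0.03662 x 0.04212 = 0.001542 mol.
From the balanced equation, 2 mol Na2S2O3 reacts with 1 mol I2, so n(I2) = 0.001542 x 1/2 = 0.0007712 mol.
[I2] = 0.0007712 / 0.03770 L = 0.0205 M.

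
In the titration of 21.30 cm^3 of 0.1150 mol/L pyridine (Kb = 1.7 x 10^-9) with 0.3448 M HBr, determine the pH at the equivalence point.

3.15

n(C5H5N) = 0.1150 x 0.02130 = 0.002449 mol; V(HBr) at equivalence = 0.002449/0.3448 = 0.007104 L.
At equivalence the base is fully converted to C5H5NH+; total volume = 0.02840 L, so [C5H5NH+] = 0.002449/0.02840 = 0.08624 M.
Ka(C5H5NH+) = Kw/Kb = 1.0e-14 / 1.7 x 10^-9 = 5.88e-6.
[H^+] = sqrt(Ka x [C5H5NH+]) = sqrt(5.88e-6 x 0.08624) = 0.000712 M.
pH = -log(0.000712) = 3.15.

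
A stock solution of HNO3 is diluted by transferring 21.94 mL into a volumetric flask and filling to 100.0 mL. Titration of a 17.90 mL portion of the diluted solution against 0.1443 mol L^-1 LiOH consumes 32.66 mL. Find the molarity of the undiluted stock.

1.20 M

n(LiOH) = 0.1443 x 0.03266 = 0.004713 mol.
n(HNO3) in the aliquot = 0.004713 mol.
[diluted HNO3] = 0.004713 / 0.01790 = 0.2633 M.
Dilution factor = 100.0/21.94 = 4.558, so [stock] = 0.2633 x 4.558 = 1.20 M.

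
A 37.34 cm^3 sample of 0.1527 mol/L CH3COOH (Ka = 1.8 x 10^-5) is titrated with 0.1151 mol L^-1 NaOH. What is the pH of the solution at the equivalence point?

n(CH3COOH) = 0.1527 x 0.03734 = 0.005702 mol; V(NaOH) at equivalence = 0.005702/0.1151 = 0.04954 L.
At equivalence all the acid is converted to CH3COO-; total volume = 0.03734 + 0.04954 = 0.08688 L, so [CH3COO-] = 0.005702/0.08688 = 0.06563 M.
Kb = Kw/Ka = 1.0e-14 / 1.8 x 10^-5 = 5.56e-10.
[OH^-] = sqrt(Kb x [CH3COO-]) = sqrt(5.56e-10 x 0.06563) = 6.04e-6 M.
pOH = 5.22, so pH = 14.00 - 5.22 = 8.78.

8.78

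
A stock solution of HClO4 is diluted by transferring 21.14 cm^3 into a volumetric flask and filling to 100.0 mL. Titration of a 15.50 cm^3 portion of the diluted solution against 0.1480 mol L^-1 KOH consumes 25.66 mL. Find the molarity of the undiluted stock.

1.16 M

n(KOH) = 0.1480 x 0.02566 = 0.003798 mol.
n(HClO4) in the aliquot = 0.003798 mol.
[diluted HClO4] = 0.003798 / 0.01550 = 0.2450 M.
Dilution factor = 100.0/21.14 = 4.730, so [stock] = 0.2450 x 4.730 = 1.16 M.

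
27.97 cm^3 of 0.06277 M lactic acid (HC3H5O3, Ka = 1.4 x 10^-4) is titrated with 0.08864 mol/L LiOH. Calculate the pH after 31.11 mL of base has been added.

12.23

n(acid) = 0.06277 x 0.02797 = 0.001756 mol; n(LiOH) added = 0.08864 x 0.03111 = 0.002758 mol.
Base is in excess by 0.002758 - 0.001756 = 0.001002 mol in a total volume of 0.05908 L.
[OH^-] = 0.001002/0.05908 = 0.01696 M, so pOH = 1.77 and pH = 14.00 - 1.77 = 12.23.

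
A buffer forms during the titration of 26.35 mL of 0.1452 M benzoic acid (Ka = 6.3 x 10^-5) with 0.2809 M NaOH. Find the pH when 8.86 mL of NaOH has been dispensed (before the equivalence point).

4.47

Initial n(C6H5COOH) = 0.1452 x 0.02635 = 0.003826 mol.
n(NaOH) added = 0.2809 x 0.008860 = 0.002489 mol, converting that many moles of C6H5COOH to C6H5COO-.
Remaining n(C6H5COOH) = 0.001337 mol; n(C6H5COO-) = 0.002489 mol.
By Henderson-Hasselbalch, pH = pKa + log([A^-]/[HA]) = 4.20 + log(0.002489/0.001337) = 4.20 + (+0.27) = 4.47.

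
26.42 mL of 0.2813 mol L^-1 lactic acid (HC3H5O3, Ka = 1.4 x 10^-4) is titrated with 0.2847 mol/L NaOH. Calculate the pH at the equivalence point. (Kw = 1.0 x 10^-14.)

8.50

n(HC3H5O3) = 0.2813 x 0.02642 = 0.007432 mol; V(NaOH) at equivalence = 0.007432/0.2847 = 0.02610 L.
At equivalence all the acid is converted to C3H5O3-; total volume = 0.02642 + 0.02610 = 0.05252 L, so [C3H5O3-] = 0.007432/0.05252 = 0.1415 M.
Kb = Kw/Ka = 1.0e-14 / 1.4 x 10^-4 = 7.14e-11.
[OH^-] = sqrt(Kb x [C3H5O3-]) = sqrt(7.14e-11 x 0.1415) = 3.18e-6 M.
pOH = 5.50, so pH = 14.00 - 5.50 = 8.50.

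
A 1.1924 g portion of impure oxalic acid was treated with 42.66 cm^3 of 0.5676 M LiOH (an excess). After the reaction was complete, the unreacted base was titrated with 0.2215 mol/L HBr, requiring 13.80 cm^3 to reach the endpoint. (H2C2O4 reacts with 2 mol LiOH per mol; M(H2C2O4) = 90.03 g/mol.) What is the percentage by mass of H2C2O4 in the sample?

Total n(LiOH) added = 0.5676 x 0.04266 = 0.02421 mol.
n(HBr) used = 0.2215 x 0.01380 = 0.003057 mol, which equals the excess n(LiOH).
So n(LiOH) consumed by the sample = 0.02421 - 0.003057 = 0.02116 mol.
n(H2C2O4) = 0.02116 / 2 = 0.01058 mol.
mass H2C2O4 = 0.01058 x 90.03 = 0.9524 g, so %H2C2O4 = 0.9524/1.1924 x 100 = 79.9%.

79.9%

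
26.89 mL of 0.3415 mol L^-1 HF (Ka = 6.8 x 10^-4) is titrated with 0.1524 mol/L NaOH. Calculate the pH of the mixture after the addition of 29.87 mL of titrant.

3.16

Initial n(HF) = 0.3415 x 0.02689 = 0.009183 mol.
n(NaOH) added = 0.1524 x 0.02987 = 0.004552 mol, converting that many moles of HF to F-.
Remaining n(HF) = 0.004631 mol; n(F-) = 0.004552 mol.
By Henderson-Hasselbalch, pH = pKa + log([A^-]/[HA]) = 3.17 + log(0.004552/0.004631) = 3.17 + (-0.01) = 3.16.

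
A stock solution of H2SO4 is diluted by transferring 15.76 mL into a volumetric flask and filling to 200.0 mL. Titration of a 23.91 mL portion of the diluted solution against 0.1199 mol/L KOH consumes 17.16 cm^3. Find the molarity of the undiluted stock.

0.546 M

n(KOH) = 0.1199 x 0.01716 = 0.002057 mol.
n(H2SO4) in the aliquot = 0.002057 x 1/2 = 0.001029 mol.
[diluted H2SO4] = 0.001029 / 0.02391 = 0.04303 M.
Dilution factor = 200.0/15.76 = 12.69, so [stock] = 0.04303 x 12.69 = 0.546 M.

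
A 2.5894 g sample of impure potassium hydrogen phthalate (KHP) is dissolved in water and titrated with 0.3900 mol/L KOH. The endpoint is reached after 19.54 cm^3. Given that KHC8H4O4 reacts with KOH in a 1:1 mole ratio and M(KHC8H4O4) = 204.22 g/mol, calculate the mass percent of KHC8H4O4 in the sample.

n(KOH) = 0.3900 x 0.01954 = 0.007621 mol.
n(KHC8H4O4) = 0.007621 / 1 = 0.007621 mol.
mass of KHC8H4O4 = 0.007621 x 204.22 = 1.556 g.
% purity = 1.556 / 2.5894 x 100 = 60.1%.

60.1%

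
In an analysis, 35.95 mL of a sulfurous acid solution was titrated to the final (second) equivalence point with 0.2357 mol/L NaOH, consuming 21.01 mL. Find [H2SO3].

0.0689 M

n(NaOH) = 0.2357 x 0.02101 = 0.004952 mol.
At the final (second) equivalence point, 2 mol OH^- react per mol H2SO3, so n(H2SO3) = 0.004952 / 2 = 0.002476 mol.
[H2SO3] = 0.002476 / 0.03595 L = 0.0689 M.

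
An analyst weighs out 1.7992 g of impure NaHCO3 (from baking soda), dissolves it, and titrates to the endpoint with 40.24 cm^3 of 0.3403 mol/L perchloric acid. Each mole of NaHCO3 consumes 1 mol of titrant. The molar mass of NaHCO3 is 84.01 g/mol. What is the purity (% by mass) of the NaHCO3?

63.9%

n(HClO4) = 0.3403 x 0.04024 = 0.01369 mol.
n(NaHCO3) = 0.01369 / 1 = 0.01369 mol.
mass of NaHCO3 = 0.01369 x 84.01 = 1.150 g.
% purity = 1.150 / 1.7992 x 100 = 63.9%.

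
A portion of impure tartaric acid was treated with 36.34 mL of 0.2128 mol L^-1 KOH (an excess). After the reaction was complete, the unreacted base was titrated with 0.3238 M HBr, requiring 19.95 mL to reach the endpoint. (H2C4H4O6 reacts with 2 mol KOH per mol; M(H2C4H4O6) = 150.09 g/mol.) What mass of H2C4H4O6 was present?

0.0956 g

Total n(KOH) added = 0.2128 x 0.03634 = 0.007733 mol.
n(HBr) used = 0.3238 x 0.01995 = 0.006460 mol, which equals the excess n(KOH).
So n(KOH) consumed by the sample = 0.007733 - 0.006460 = 0.001273 mol.
n(H2C4H4O6) = 0.001273 / 2 = 0.0006367 mol.
mass = 0.0006367 mol x 150.09 g/mol = 0.0956 g.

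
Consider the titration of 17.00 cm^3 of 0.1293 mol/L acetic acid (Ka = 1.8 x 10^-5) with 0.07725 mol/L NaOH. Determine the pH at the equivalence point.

8.71

n(CH3COOH) = 0.1293 x 0.01700 = 0.002198 mol; V(NaOH) at equivalence = 0.002198/0.07725 = 0.02845 L.
At equivalence all the acid is converted to CH3COO-; total volume = 0.01700 + 0.02845 = 0.04545 L, so [CH3COO-] = 0.002198/0.04545 = 0.04836 M.
Kb = Kw/Ka = 1.0e-14 / 1.8 x 10^-5 = 5.56e-10.
[OH^-] = sqrt(Kb x [CH3COO-]) = sqrt(5.56e-10 x 0.04836) = 5.18e-6 M.
pOH = 5.29, so pH = 14.00 - 5.29 = 8.71.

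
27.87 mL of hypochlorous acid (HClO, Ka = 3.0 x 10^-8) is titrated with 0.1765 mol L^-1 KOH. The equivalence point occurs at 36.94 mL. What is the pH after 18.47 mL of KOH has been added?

18.47 mL is exactly half the equivalence volume (36.94/2), i.e. the half-equivalence point.
There, n(HA) = n(A^-), so pH = pKa = -log(3.0 x 10^-8) = 7.52.

7.52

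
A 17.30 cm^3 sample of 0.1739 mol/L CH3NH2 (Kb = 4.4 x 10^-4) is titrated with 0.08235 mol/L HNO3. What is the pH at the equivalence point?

5.95

n(CH3NH2) = 0.1739 x 0.01730 = 0.003008 mol; V(HNO3) at equivalence = 0.003008/0.08235 = 0.03653 L.
At equivalence the base is fully converted to CH3NH3+; total volume = 0.05383 L, so [CH3NH3+] = 0.003008/0.05383 = 0.05589 M.
Ka(CH3NH3+) = Kw/Kb = 1.0e-14 / 4.4 x 10^-4 = 2.27e-11.
[H^+] = sqrt(Ka x [CH3NH3+]) = sqrt(2.27e-11 x 0.05589) = 1.13e-6 M.
pH = -log(1.13e-6) = 5.95.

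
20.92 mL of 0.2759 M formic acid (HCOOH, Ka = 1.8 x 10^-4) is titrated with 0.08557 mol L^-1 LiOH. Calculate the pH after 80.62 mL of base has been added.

12.05

n(acid) = 0.2759 x 0.02092 = 0.005772 mol; n(LiOH) added = 0.08557 x 0.08062 = 0.006899 mol.
Base is in excess by 0.006899 - 0.005772 = 0.001127 mol in a total volume of 0.1015 L.
[OH^-] = 0.001127/0.1015 = 0.01110 M, so pOH = 1.95 and pH = 14.00 - 1.95 = 12.05.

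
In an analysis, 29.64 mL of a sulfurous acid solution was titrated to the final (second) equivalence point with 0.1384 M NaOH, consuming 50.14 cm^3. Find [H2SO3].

n(NaOH) = 0.1384 x 0.05014 = 0.006939 mol.
At the final (second) equivalence point, 2 mol OH^- react per mol H2SO3, so n(H2SO3) = 0.006939 / 2 = 0.003470 mol.
[H2SO3] = 0.003470 / 0.02964 L = 0.117 M.

0.117 M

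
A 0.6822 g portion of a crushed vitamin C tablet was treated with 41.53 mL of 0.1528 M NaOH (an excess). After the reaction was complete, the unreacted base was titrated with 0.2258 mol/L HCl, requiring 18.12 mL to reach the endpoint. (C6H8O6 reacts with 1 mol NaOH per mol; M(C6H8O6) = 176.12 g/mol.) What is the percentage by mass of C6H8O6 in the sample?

58.2%

Total n(NaOH) added = 0.1528 x 0.04153 = 0.006346 mol.
n(HCl) used = 0.2258 x 0.01812 = 0.004091 mol, which equals the excess n(NaOH).
So n(NaOH) consumed by the sample = 0.006346 - 0.004091 = 0.002254 mol.
n(C6H8O6) = 0.002254 / 1 = 0.002254 mol.
mass C6H8O6 = 0.002254 x 176.12 = 0.3970 g, so %C6H8O6 = 0.3970/0.6822 x 100 = 58.2%.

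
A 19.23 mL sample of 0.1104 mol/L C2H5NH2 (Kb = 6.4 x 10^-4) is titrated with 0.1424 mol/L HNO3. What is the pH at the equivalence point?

6.01

n(C2H5NH2) = 0.1104 x 0.01923 = 0.002123 mol; V(HNO3) at equivalence = 0.002123/0.1424 = 0.01491 L.
At equivalence the base is fully converted to C2H5NH3+; total volume = 0.03414 L, so [C2H5NH3+] = 0.002123/0.03414 = 0.06219 M.
Ka(C2H5NH3+) = Kw/Kb = 1.0e-14 / 6.4 x 10^-4 = 1.56e-11.
[H^+] = sqrt(Ka x [C2H5NH3+]) = sqrt(1.56e-11 x 0.06219) = 9.86e-7 M.
pH = -log(9.86e-7) = 6.01.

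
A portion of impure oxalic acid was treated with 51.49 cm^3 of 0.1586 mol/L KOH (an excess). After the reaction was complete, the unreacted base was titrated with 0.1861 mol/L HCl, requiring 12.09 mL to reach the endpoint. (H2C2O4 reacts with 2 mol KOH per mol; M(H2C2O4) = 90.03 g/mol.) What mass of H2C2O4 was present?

0.266 g

Total n(KOH) added = 0.1586 x 0.05149 = 0.008166 mol.
n(HCl) used = 0.1861 x 0.01209 = 0.002250 mol, which equals the excess n(KOH).
So n(KOH) consumed by the sample = 0.008166 - 0.002250 = 0.005916 mol.
n(H2C2O4) = 0.005916 / 2 = 0.002958 mol.
mass = 0.002958 mol x 90.03 g/mol = 0.266 g.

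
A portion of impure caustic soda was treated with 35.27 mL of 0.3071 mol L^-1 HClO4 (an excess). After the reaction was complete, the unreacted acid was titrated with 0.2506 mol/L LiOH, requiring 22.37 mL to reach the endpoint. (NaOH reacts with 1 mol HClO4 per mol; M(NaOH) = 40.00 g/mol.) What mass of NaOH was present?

Total n(HClO4) added = 0.3071 x 0.03527 = 0.01083 mol.
n(LiOH) used = 0.2506 x 0.02237 = 0.005606 mol, which equals the excess n(HClO4).
So n(HClO4) consumed by the sample = 0.01083 - 0.005606 = 0.005225 mol.
n(NaOH) = 0.005225 / 1 = 0.005225 mol.
mass = 0.005225 mol x 40.00 g/mol = 0.209 g.

0.209 g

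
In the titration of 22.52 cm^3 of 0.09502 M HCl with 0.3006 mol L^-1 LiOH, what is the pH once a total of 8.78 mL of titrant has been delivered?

n(acid) = 0.09502 x 0.02252 = 0.002140 mol; n(LiOH) added = 0.3006 x 0.008780 = 0.002639 mol.
Base is in excess by 0.002639 - 0.002140 = 0.0004994 mol in a total volume of 0.03130 L.
[OH^-] = 0.0004994/0.03130 = 0.01596 M, so pOH = 1.80 and pH = 14.00 - 1.80 = 12.20.

12.20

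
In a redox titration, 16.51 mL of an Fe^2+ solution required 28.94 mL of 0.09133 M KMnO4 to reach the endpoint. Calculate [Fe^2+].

n(KMnO4) = 0.09133 x 0.02894 = 0.002643 mol.
From the balanced equation, 1 mol KMnO4 reacts with 5 mol Fe^2+, so n(Fe^2+) = 0.002643 x 5/1 = 0.01322 mol.
[Fe^2+] = 0.01322 / 0.01651 L = 0.800 M.

0.800 M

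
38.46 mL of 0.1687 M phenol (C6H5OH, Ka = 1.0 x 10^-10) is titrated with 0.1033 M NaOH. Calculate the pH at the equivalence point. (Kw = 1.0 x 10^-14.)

11.40

n(C6H5OH) = 0.1687 x 0.03846 = 0.006488 mol; V(NaOH) at equivalence = 0.006488/0.1033 = 0.06281 L.
At equivalence all the acid is converted to C6H5O-; total volume = 0.03846 + 0.06281 = 0.1013 L, so [C6H5O-] = 0.006488/0.1013 = 0.06407 M.
Kb = Kw/Ka = 1.0e-14 / 1.0 x 10^-10 = 0.000100.
[OH^-] = sqrt(Kb x [C6H5O-]) = sqrt(0.000100 x 0.06407) = 0.00253 M.
pOH = 2.60, so pH = 14.00 - 2.60 = 11.40.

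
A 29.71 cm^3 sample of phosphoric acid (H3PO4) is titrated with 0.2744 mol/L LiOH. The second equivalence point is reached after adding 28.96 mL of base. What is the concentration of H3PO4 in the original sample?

0.134 M

n(LiOH) = 0.2744 x 0.02896 = 0.007947 mol.
At the second equivalence point, 2 mol OH^- react per mol H3PO4, so n(H3PO4) = 0.007947 / 2 = 0.003973 mol.
[H3PO4] = 0.003973 / 0.02971 L = 0.134 M.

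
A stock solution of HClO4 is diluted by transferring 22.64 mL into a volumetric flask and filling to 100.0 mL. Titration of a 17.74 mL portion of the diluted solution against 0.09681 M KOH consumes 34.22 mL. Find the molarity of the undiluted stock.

0.825 M

n(KOH) = 0.09681 x 0.03422 = 0.003313 mol.
n(HClO4) in the aliquot = 0.003313 mol.
[diluted HClO4] = 0.003313 / 0.01774 = 0.1867 M.
Dilution factor = 100.0/22.64 = 4.417, so [stock] = 0.1867 x 4.417 = 0.825 M.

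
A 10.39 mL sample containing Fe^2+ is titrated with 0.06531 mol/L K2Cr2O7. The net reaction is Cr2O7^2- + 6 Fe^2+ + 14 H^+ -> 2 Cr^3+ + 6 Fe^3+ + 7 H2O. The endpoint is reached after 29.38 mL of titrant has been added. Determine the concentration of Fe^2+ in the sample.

n(K2Cr2O7) = 0.06531 x 0.02938 = 0.001919 mol.
From the balanced equation, 1 mol K2Cr2O7 reacts with 6 mol Fe^2+, so n(Fe^2+) = 0.001919 x 6/1 = 0.01151 mol.
[Fe^2+] = 0.01151 / 0.01039 L = 1.11 M.

1.11 M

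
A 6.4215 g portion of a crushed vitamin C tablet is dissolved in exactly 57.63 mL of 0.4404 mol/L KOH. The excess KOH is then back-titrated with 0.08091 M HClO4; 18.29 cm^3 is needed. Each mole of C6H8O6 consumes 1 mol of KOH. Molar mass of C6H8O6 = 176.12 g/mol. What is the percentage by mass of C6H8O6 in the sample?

Total n(KOH) added = 0.4404 x 0.05763 = 0.02538 mol.
n(HClO4) used = 0.08091 x 0.01829 = 0.001480 mol, which equals the excess n(KOH).
So n(KOH) consumed by the sample = 0.02538 - 0.001480 = 0.02390 mol.
n(C6H8O6) = 0.02390 / 1 = 0.02390 mol.
mass C6H8O6 = 0.02390 x 176.12 = 4.209 g, so %C6H8O6 = 4.209/6.4215 x 100 = 65.6%.

65.6%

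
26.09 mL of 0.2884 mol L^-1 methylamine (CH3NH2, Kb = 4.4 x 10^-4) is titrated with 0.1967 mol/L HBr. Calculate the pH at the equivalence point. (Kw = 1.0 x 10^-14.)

n(CH3NH2) = 0.2884 x 0.02609 = 0.007524 mol; V(HBr) at equivalence = 0.007524/0.1967 = 0.03825 L.
At equivalence the base is fully converted to CH3NH3+; total volume = 0.06434 L, so [CH3NH3+] = 0.007524/0.06434 = 0.1169 M.
Ka(CH3NH3+) = Kw/Kb = 1.0e-14 / 4.4 x 10^-4 = 2.27e-11.
[H^+] = sqrt(Ka x [CH3NH3+]) = sqrt(2.27e-11 x 0.1169) = 1.63e-6 M.
pH = -log(1.63e-6) = 5.79.

5.79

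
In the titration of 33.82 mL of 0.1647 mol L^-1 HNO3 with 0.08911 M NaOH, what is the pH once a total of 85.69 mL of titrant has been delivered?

n(acid) = 0.1647 x 0.03382 = 0.005570 mol; n(NaOH) added = 0.08911 x 0.08569 = 0.007636 mol.
Base is in excess by 0.007636 - 0.005570 = 0.002066 mol in a total volume of 0.1195 L.
[OH^-] = 0.002066/0.1195 = 0.01728 M, so pOH = 1.76 and pH = 14.00 - 1.76 = 12.24.

12.24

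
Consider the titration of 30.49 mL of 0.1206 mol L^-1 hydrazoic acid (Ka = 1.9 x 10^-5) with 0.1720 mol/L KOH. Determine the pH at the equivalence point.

8.79

n(HN3) = 0.1206 x 0.03049 = 0.003677 mol; V(KOH) at equivalence = 0.003677/0.1720 = 0.02138 L.
At equivalence all the acid is converted to N3-; total volume = 0.03049 + 0.02138 = 0.05187 L, so [N3-] = 0.003677/0.05187 = 0.07089 M.
Kb = Kw/Ka = 1.0e-14 / 1.9 x 10^-5 = 5.26e-10.
[OH^-] = sqrt(Kb x [N3-]) = sqrt(5.26e-10 x 0.07089) = 6.11e-6 M.
pOH = 5.21, so pH = 14.00 - 5.21 = 8.79.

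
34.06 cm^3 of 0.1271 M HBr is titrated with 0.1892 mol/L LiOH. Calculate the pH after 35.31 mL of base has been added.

12.53

n(acid) = 0.1271 x 0.03406 = 0.004329 mol; n(LiOH) added = 0.1892 x 0.03531 = 0.006681 mol.
Base is in excess by 0.006681 - 0.004329 = 0.002352 mol in a total volume of 0.06937 L.
[OH^-] = 0.002352/0.06937 = 0.03390 M, so pOH = 1.47 and pH = 14.00 - 1.47 = 12.53.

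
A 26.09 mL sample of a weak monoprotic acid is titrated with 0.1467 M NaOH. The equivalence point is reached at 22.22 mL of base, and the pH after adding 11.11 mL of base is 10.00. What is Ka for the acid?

11.11 mL is half of the equivalence volume, so this is the half-equivalence point where [HA] = [A^-].
At half-equivalence pH = pKa, so pKa = 10.00.
Ka = 10^(-10.00) = 1.0 x 10^-10.

1.0 x 10^-10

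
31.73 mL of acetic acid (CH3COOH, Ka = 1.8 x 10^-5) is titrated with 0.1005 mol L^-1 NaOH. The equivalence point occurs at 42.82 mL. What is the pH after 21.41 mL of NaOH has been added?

21.41 mL is exactly half the equivalence volume (42.82/2), i.e. the half-equivalence point.
There, n(HA) = n(A^-), so pH = pKa = -log(1.8 x 10^-5) = 4.74.

4.74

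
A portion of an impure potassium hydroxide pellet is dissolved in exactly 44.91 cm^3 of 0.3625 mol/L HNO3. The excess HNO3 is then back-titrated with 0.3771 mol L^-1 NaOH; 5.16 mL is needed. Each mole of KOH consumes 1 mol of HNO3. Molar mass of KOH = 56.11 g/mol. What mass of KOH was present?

Total n(HNO3) added = 0.3625 x 0.04491 = 0.01628 mol.
n(NaOH) used = 0.3771 x 0.005160 = 0.001946 mol, which equals the excess n(HNO3).
So n(HNO3) consumed by the sample = 0.01628 - 0.001946 = 0.01433 mol.
n(KOH) = 0.01433 / 1 = 0.01433 mol.
mass = 0.01433 mol x 56.11 g/mol = 0.804 g.

0.804 g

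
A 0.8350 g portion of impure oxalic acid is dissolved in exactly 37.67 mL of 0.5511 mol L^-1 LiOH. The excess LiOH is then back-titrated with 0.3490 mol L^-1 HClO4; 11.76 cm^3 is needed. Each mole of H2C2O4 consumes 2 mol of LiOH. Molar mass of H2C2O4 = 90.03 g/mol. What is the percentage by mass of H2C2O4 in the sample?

Total n(LiOH) added = 0.5511 x 0.03767 = 0.02076 mol.
n(HClO4) used = 0.3490 x 0.01176 = 0.004104 mol, which equals the excess n(LiOH).
So n(LiOH) consumed by the sample = 0.02076 - 0.004104 = 0.01666 mol.
n(H2C2O4) = 0.01666 / 2 = 0.008328 mol.
mass H2C2O4 = 0.008328 x 90.03 = 0.7498 g, so %H2C2O4 = 0.7498/0.8350 x 100 = 89.8%.

89.8%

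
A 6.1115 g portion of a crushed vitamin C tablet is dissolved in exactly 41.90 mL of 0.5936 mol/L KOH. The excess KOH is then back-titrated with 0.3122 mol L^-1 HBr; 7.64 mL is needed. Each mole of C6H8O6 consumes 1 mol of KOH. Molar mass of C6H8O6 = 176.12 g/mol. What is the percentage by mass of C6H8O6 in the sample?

Total n(KOH) added = 0.5936 x 0.04190 = 0.02487 mol.
n(HBr) used = 0.3122 x 0.007640 = 0.002385 mol, which equals the excess n(KOH).
So n(KOH) consumed by the sample = 0.02487 - 0.002385 = 0.02249 mol.
n(C6H8O6) = 0.02249 / 1 = 0.02249 mol.
mass C6H8O6 = 0.02249 x 176.12 = 3.960 g, so %C6H8O6 = 3.960/6.1115 x 100 = 64.8%.

64.8%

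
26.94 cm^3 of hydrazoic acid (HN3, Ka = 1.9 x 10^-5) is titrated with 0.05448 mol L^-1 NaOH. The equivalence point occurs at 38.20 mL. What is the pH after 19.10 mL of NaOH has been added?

19.10 mL is exactly half the equivalence volume (38.20/2), i.e. the half-equivalence point.
There, n(HA) = n(A^-), so pH = pKa = -log(1.9 x 10^-5) = 4.72.

4.72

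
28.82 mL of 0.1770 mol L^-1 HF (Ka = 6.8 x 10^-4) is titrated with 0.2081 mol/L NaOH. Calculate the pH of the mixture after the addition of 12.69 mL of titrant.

3.20

Initial n(HF) = 0.1770 x 0.02882 = 0.005101 mol.
n(NaOH) added = 0.2081 x 0.01269 = 0.002641 mol, converting that many moles of HF to F-.
Remaining n(HF) = 0.002460 mol; n(F-) = 0.002641 mol.
By Henderson-Hasselbalch, pH = pKa + log([A^-]/[HA]) = 3.17 + log(0.002641/0.002460) = 3.17 + (+0.03) = 3.20.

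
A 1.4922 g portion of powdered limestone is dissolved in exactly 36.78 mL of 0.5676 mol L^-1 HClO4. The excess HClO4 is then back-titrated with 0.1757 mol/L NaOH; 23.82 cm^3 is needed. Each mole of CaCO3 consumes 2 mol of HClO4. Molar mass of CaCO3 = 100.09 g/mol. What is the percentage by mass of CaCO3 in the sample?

Total n(HClO4) added = 0.5676 x 0.03678 = 0.02088 mol.
n(NaOH) used = 0.1757 x 0.02382 = 0.004185 mol, which equals the excess n(HClO4).
So n(HClO4) consumed by the sample = 0.02088 - 0.004185 = 0.01669 mol.
n(CaCO3) = 0.01669 / 2 = 0.008346 mol.
mass CaCO3 = 0.008346 x 100.09 = 0.8353 g, so %CaCO3 = 0.8353/1.4922 x 100 = 56.0%.

56.0%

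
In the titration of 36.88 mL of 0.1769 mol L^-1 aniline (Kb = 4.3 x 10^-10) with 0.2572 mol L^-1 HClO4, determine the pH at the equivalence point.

2.81

n(C6H5NH2) = 0.1769 x 0.03688 = 0.006524 mol; V(HClO4) at equivalence = 0.006524/0.2572 = 0.02537 L.
At equivalence the base is fully converted to C6H5NH3+; total volume = 0.06225 L, so [C6H5NH3+] = 0.006524/0.06225 = 0.1048 M.
Ka(C6H5NH3+) = Kw/Kb = 1.0e-14 / 4.3 x 10^-10 = 2.33e-5.
[H^+] = sqrt(Ka x [C6H5NH3+]) = sqrt(2.33e-5 x 0.1048) = 0.00156 M.
pH = -log(0.00156) = 2.81.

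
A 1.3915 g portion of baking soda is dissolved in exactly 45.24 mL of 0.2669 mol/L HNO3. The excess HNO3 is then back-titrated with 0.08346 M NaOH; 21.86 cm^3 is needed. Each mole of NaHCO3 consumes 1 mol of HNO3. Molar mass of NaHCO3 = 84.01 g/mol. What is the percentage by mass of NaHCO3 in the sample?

61.9%

Total n(HNO3) added = 0.2669 x 0.04524 = 0.01207 mol.
n(NaOH) used = 0.08346 x 0.02186 = 0.001824 mol, which equals the excess n(HNO3).
So n(HNO3) consumed by the sample = 0.01207 - 0.001824 = 0.01025 mol.
n(NaHCO3) = 0.01025 / 1 = 0.01025 mol.
mass NaHCO3 = 0.01025 x 84.01 = 0.8611 g, so %NaHCO3 = 0.8611/1.3915 x 100 = 61.9%.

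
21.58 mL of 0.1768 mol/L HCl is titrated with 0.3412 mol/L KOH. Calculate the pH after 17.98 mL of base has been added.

12.77

n(acid) = 0.1768 x 0.02158 = 0.003815 mol; n(KOH) added = 0.3412 x 0.01798 = 0.006135 mol.
Base is in excess by 0.006135 - 0.003815 = 0.002319 mol in a total volume of 0.03956 L.
[OH^-] = 0.002319/0.03956 = 0.05863 M, so pOH = 1.23 and pH = 14.00 - 1.23 = 12.77.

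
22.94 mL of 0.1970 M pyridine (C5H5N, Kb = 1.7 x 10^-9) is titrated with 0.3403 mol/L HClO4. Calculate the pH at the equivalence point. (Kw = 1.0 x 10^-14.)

3.07

n(C5H5N) = 0.1970 x 0.02294 = 0.004519 mol; V(HClO4) at equivalence = 0.004519/0.3403 = 0.01328 L.
At equivalence the base is fully converted to C5H5NH+; total volume = 0.03622 L, so [C5H5NH+] = 0.004519/0.03622 = 0.1248 M.
Ka(C5H5NH+) = Kw/Kb = 1.0e-14 / 1.7 x 10^-9 = 5.88e-6.
[H^+] = sqrt(Ka x [C5H5NH+]) = sqrt(5.88e-6 x 0.1248) = 0.000857 M.
pH = -log(0.000857) = 3.07.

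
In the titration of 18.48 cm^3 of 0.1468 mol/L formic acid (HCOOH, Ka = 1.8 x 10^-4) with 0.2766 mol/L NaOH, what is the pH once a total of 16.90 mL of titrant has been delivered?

n(acid) = 0.1468 x 0.01848 = 0.002713 mol; n(NaOH) added = 0.2766 x 0.01690 = 0.004675 mol.
Base is in excess by 0.004675 - 0.002713 = 0.001962 mol in a total volume of 0.03538 L.
[OH^-] = 0.001962/0.03538 = 0.05545 M, so pOH = 1.26 and pH = 14.00 - 1.26 = 12.74.

12.74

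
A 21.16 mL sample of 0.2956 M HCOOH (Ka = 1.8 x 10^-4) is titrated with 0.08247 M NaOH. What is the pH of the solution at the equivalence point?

n(HCOOH) = 0.2956 x 0.02116 = 0.006255 mol; V(NaOH) at equivalence = 0.006255/0.08247 = 0.07584 L.
At equivalence all the acid is converted to HCOO-; total volume = 0.02116 + 0.07584 = 0.09700 L, so [HCOO-] = 0.006255/0.09700 = 0.06448 M.
Kb = Kw/Ka = 1.0e-14 / 1.8 x 10^-4 = 5.56e-11.
[OH^-] = sqrt(Kb x [HCOO-]) = sqrt(5.56e-11 x 0.06448) = 1.89e-6 M.
pOH = 5.72, so pH = 14.00 - 5.72 = 8.28.

8.28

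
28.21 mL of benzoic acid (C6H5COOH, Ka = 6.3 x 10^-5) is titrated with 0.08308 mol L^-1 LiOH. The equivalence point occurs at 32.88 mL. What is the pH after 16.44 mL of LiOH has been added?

4.20

16.44 mL is exactly half the equivalence volume (32.88/2), i.e. the half-equivalence point.
There, n(HA) = n(A^-), so pH = pKa = -log(6.3 x 10^-5) = 4.20.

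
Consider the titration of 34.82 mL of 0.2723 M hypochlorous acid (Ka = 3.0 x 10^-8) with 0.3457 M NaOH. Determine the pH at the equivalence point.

10.35

n(HClO) = 0.2723 x 0.03482 = 0.009481 mol; V(NaOH) at equivalence = 0.009481/0.3457 = 0.02743 L.
At equivalence all the acid is converted to ClO-; total volume = 0.03482 + 0.02743 = 0.06225 L, so [ClO-] = 0.009481/0.06225 = 0.1523 M.
Kb = Kw/Ka = 1.0e-14 / 3.0 x 10^-8 = 3.33e-7.
[OH^-] = sqrt(Kb x [ClO-]) = sqrt(3.33e-7 x 0.1523) = 0.000225 M.
pOH = 3.65, so pH = 14.00 - 3.65 = 10.35.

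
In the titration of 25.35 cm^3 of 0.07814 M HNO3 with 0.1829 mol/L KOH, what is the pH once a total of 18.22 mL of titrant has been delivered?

n(acid) = 0.07814 x 0.02535 = 0.001981 mol; n(KOH) added = 0.1829 x 0.01822 = 0.003332 mol.
Base is in excess by 0.003332 - 0.001981 = 0.001352 mol in a total volume of 0.04357 L.
[OH^-] = 0.001352/0.04357 = 0.03102 M, so pOH = 1.51 and pH = 14.00 - 1.51 = 12.49.

12.49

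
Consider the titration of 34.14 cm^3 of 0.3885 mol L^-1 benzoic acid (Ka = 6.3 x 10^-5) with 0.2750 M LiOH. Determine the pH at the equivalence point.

8.70

n(C6H5COOH) = 0.3885 x 0.03414 = 0.01326 mol; V(LiOH) at equivalence = 0.01326/0.2750 = 0.04823 L.
At equivalence all the acid is converted to C6H5COO-; total volume = 0.03414 + 0.04823 = 0.08237 L, so [C6H5COO-] = 0.01326/0.08237 = 0.1610 M.
Kb = Kw/Ka = 1.0e-14 / 6.3 x 10^-5 = 1.59e-10.
[OH^-] = sqrt(Kb x [C6H5COO-]) = sqrt(1.59e-10 x 0.1610) = 5.06e-6 M.
pOH = 5.30, so pH = 14.00 - 5.30 = 8.70.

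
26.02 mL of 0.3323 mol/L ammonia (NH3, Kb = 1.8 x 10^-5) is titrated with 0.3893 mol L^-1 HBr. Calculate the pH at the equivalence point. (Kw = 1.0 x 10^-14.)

5.00

n(NH3) = 0.3323 x 0.02602 = 0.008646 mol; V(HBr) at equivalence = 0.008646/0.3893 = 0.02221 L.
At equivalence the base is fully converted to NH4+; total volume = 0.04823 L, so [NH4+] = 0.008646/0.04823 = 0.1793 M.
Ka(NH4+) = Kw/Kb = 1.0e-14 / 1.8 x 10^-5 = 5.56e-10.
[H^+] = sqrt(Ka x [NH4+]) = sqrt(5.56e-10 x 0.1793) = 9.98e-6 M.
pH = -log(9.98e-6) = 5.00.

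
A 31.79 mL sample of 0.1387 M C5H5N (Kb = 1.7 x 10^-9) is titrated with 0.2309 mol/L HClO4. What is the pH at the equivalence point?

3.15

n(C5H5N) = 0.1387 x 0.03179 = 0.004409 mol; V(HClO4) at equivalence = 0.004409/0.2309 = 0.01910 L.
At equivalence the base is fully converted to C5H5NH+; total volume = 0.05089 L, so [C5H5NH+] = 0.004409/0.05089 = 0.08665 M.
Ka(C5H5NH+) = Kw/Kb = 1.0e-14 / 1.7 x 10^-9 = 5.88e-6.
[H^+] = sqrt(Ka x [C5H5NH+]) = sqrt(5.88e-6 x 0.08665) = 0.000714 M.
pH = -log(0.000714) = 3.15.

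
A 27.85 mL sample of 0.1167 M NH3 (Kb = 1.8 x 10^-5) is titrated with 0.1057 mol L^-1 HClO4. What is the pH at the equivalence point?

5.26

n(NH3) = 0.1167 x 0.02785 = 0.003250 mol; V(HClO4) at equivalence = 0.003250/0.1057 = 0.03075 L.
At equivalence the base is fully converted to NH4+; total volume = 0.05860 L, so [NH4+] = 0.003250/0.05860 = 0.05546 M.
Ka(NH4+) = Kw/Kb = 1.0e-14 / 1.8 x 10^-5 = 5.56e-10.
[H^+] = sqrt(Ka x [NH4+]) = sqrt(5.56e-10 x 0.05546) = 5.55e-6 M.
pH = -log(5.55e-6) = 5.26.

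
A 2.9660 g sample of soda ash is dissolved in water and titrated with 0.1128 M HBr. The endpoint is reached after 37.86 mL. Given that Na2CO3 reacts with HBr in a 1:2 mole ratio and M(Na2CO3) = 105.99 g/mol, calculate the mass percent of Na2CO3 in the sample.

n(HBr) = 0.1128 x 0.03786 = 0.004271 mol.
n(Na2CO3) = 0.004271 / 2 = 0.002135 mol.
mass of Na2CO3 = 0.002135 x 105.99 = 0.2263 g.
% purity = 0.2263 / 2.9660 x 100 = 7.63%.

7.63%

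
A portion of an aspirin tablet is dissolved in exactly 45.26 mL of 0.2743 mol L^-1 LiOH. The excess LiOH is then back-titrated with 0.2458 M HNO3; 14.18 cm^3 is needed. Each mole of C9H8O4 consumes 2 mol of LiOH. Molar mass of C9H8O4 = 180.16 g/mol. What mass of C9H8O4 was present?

Total n(LiOH) added = 0.2743 x 0.04526 = 0.01241 mol.
n(HNO3) used = 0.2458 x 0.01418 = 0.003485 mol, which equals the excess n(LiOH).
So n(LiOH) consumed by the sample = 0.01241 - 0.003485 = 0.008929 mol.
n(C9H8O4) = 0.008929 / 2 = 0.004465 mol.
mass = 0.004465 mol x 180.16 g/mol = 0.804 g.

0.804 g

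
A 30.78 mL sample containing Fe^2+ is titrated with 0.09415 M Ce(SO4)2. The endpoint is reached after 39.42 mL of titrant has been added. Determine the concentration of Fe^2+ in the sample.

n(Ce(SO4)2) = 0.09415 x 0.03942 = 0.003711 mol.
From the balanced equation, 1 mol Ce(SO4)2 reacts with 1 mol Fe^2+, so n(Fe^2+) = 0.003711 x 1/1 = 0.003711 mol.
[Fe^2+] = 0.003711 / 0.03078 L = 0.121 M.

0.121 M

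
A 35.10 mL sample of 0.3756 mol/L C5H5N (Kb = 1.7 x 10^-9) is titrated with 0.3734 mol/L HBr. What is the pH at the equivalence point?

n(C5H5N) = 0.3756 x 0.03510 = 0.01318 mol; V(HBr) at equivalence = 0.01318/0.3734 = 0.03531 L.
At equivalence the base is fully converted to C5H5NH+; total volume = 0.07041 L, so [C5H5NH+] = 0.01318/0.07041 = 0.1872 M.
Ka(C5H5NH+) = Kw/Kb = 1.0e-14 / 1.7 x 10^-9 = 5.88e-6.
[H^+] = sqrt(Ka x [C5H5NH+]) = sqrt(5.88e-6 x 0.1872) = 0.00105 M.
pH = -log(0.00105) = 2.98.

2.98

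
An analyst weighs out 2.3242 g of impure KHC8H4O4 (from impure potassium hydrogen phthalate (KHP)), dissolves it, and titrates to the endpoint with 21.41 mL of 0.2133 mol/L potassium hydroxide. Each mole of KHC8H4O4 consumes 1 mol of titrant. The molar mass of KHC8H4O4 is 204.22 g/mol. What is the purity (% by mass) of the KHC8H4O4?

n(KOH) = 0.2133 x 0.02141 = 0.004567 mol.
n(KHC8H4O4) = 0.004567 / 1 = 0.004567 mol.
mass of KHC8H4O4 = 0.004567 x 204.22 = 0.9326 g.
% purity = 0.9326 / 2.3242 x 100 = 40.1%.

40.1%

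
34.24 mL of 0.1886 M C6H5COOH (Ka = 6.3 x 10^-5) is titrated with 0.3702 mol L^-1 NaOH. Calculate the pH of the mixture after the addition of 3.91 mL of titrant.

3.66

Initial n(C6H5COOH) = 0.1886 x 0.03424 = 0.006458 mol.
n(NaOH) added = 0.3702 x 0.003910 = 0.001447 mol, converting that many moles of C6H5COOH to C6H5COO-.
Remaining n(C6H5COOH) = 0.005010 mol; n(C6H5COO-) = 0.001447 mol.
By Henderson-Hasselbalch, pH = pKa + log([A^-]/[HA]) = 4.20 + log(0.001447/0.005010) = 4.20 + (-0.54) = 3.66.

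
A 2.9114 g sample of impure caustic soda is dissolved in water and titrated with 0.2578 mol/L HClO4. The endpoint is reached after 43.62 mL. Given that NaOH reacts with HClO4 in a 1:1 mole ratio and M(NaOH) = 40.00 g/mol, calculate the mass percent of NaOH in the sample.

15.4%

n(HClO4) = 0.2578 x 0.04362 = 0.01125 mol.
n(NaOH) = 0.01125 / 1 = 0.01125 mol.
mass of NaOH = 0.01125 x 40.00 = 0.4498 g.
% purity = 0.4498 / 2.9114 x 100 = 15.4%.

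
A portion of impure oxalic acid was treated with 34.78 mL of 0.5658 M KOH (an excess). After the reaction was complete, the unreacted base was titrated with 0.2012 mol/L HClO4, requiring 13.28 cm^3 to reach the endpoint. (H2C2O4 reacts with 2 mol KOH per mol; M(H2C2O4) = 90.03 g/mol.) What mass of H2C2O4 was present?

0.766 g

Total n(KOH) added = 0.5658 x 0.03478 = 0.01968 mol.
n(HClO4) used = 0.2012 x 0.01328 = 0.002672 mol, which equals the excess n(KOH).
So n(KOH) consumed by the sample = 0.01968 - 0.002672 = 0.01701 mol.
n(H2C2O4) = 0.01701 / 2 = 0.008503 mol.
mass = 0.008503 mol x 90.03 g/mol = 0.766 g.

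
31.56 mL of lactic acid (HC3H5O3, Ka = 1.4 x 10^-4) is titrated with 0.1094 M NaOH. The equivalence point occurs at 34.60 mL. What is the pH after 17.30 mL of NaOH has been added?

3.85

17.30 mL is exactly half the equivalence volume (34.60/2), i.e. the half-equivalence point.
There, n(HA) = n(A^-), so pH = pKa = -log(1.4 x 10^-4) = 3.85.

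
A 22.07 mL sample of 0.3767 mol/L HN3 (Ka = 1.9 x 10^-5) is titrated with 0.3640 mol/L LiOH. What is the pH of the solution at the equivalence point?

n(HN3) = 0.3767 x 0.02207 = 0.008314 mol; V(LiOH) at equivalence = 0.008314/0.3640 = 0.02284 L.
At equivalence all the acid is converted to N3-; total volume = 0.02207 + 0.02284 = 0.04491 L, so [N3-] = 0.008314/0.04491 = 0.1851 M.
Kb = Kw/Ka = 1.0e-14 / 1.9 x 10^-5 = 5.26e-10.
[OH^-] = sqrt(Kb x [N3-]) = sqrt(5.26e-10 x 0.1851) = 9.87e-6 M.
pOH = 5.01, so pH = 14.00 - 5.01 = 8.99.

8.99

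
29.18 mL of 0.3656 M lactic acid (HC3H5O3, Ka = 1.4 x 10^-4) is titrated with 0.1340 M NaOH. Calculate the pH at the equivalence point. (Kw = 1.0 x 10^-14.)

8.42

n(HC3H5O3) = 0.3656 x 0.02918 = 0.01067 mol; V(NaOH) at equivalence = 0.01067/0.1340 = 0.07961 L.
At equivalence all the acid is converted to C3H5O3-; total volume = 0.02918 + 0.07961 = 0.1088 L, so [C3H5O3-] = 0.01067/0.1088 = 0.09806 M.
Kb = Kw/Ka = 1.0e-14 / 1.4 x 10^-4 = 7.14e-11.
[OH^-] = sqrt(Kb x [C3H5O3-]) = sqrt(7.14e-11 x 0.09806) = 2.65e-6 M.
pOH = 5.58, so pH = 14.00 - 5.58 = 8.42.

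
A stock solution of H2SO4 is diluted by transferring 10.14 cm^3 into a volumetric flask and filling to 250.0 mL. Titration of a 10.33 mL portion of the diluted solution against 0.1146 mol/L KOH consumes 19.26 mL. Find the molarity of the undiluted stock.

n(KOH) = 0.1146 x 0.01926 = 0.002207 mol.
n(H2SO4) in the aliquot = 0.002207 x 1/2 = 0.001104 mol.
[diluted H2SO4] = 0.001104 / 0.01033 = 0.1068 M.
Dilution factor = 250.0/10.14 = 24.65, so [stock] = 0.1068 x 24.65 = 2.63 M.

2.63 M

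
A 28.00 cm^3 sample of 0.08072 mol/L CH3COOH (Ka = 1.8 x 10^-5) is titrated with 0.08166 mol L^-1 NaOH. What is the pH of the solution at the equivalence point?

n(CH3COOH) = 0.08072 x 0.02800 = 0.002260 mol; V(NaOH) at equivalence = 0.002260/0.08166 = 0.02768 L.
At equivalence all the acid is converted to CH3COO-; total volume = 0.02800 + 0.02768 = 0.05568 L, so [CH3COO-] = 0.002260/0.05568 = 0.04059 M.
Kb = Kw/Ka = 1.0e-14 / 1.8 x 10^-5 = 5.56e-10.
[OH^-] = sqrt(Kb x [CH3COO-]) = sqrt(5.56e-10 x 0.04059) = 4.75e-6 M.
pOH = 5.32, so pH = 14.00 - 5.32 = 8.68.

8.68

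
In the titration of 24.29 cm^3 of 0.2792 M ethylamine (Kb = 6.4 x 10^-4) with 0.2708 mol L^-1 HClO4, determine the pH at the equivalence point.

n(C2H5NH2) = 0.2792 x 0.02429 = 0.006782 mol; V(HClO4) at equivalence = 0.006782/0.2708 = 0.02504 L.
At equivalence the base is fully converted to C2H5NH3+; total volume = 0.04933 L, so [C2H5NH3+] = 0.006782/0.04933 = 0.1375 M.
Ka(C2H5NH3+) = Kw/Kb = 1.0e-14 / 6.4 x 10^-4 = 1.56e-11.
[H^+] = sqrt(Ka x [C2H5NH3+]) = sqrt(1.56e-11 x 0.1375) = 1.47e-6 M.
pH = -log(1.47e-6) = 5.83.

5.83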